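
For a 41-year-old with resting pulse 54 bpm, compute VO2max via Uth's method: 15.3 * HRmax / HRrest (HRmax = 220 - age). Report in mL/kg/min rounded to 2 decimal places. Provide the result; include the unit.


Step 1: HRmax = 220 - 41 = 179 bpm
Step 2: Ratio = 179 / 54 = 3.3148
Step 3: VO2max = 15.3 * 3.3148 = 50.72 mL/kg/min

50.72 mL/kg/min


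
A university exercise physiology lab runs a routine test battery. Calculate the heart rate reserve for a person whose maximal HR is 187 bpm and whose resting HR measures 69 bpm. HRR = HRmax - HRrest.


HRmax = 187 bpm
HRrest = 69 bpm
HRR = 187 - 69 = 118 bpm

118 bpm


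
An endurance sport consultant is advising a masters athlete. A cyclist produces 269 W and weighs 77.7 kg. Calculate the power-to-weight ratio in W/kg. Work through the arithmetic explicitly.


P/W = power / mass
= 269 / 77.7
= 3.462 W/kg

3.462 W/kg


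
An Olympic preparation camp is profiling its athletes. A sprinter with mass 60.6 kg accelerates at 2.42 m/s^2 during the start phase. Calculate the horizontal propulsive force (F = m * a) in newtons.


F = m * a
= 60.6 * 2.42
= 146.65 N

146.65 N


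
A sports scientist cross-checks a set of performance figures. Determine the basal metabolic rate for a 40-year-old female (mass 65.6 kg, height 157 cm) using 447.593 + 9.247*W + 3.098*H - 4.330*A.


BMR = 447.593 + 9.247*65.6 + 3.098*157 - 4.330*40
= 1367.38 kcal/day

1367.38 kcal/day


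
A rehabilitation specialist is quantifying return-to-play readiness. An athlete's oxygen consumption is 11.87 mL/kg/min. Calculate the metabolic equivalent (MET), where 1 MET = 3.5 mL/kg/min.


MET = VO2 / 3.5
= 11.87 / 3.5
= 3.39 METs

3.39 METs


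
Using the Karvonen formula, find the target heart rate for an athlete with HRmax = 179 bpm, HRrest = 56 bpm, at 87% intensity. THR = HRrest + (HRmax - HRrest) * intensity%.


HRR = 179 - 56 = 123
THR = 56 + 123 * 0.87
= 56 + 107.01
= 163.01 bpm

163.01 bpm


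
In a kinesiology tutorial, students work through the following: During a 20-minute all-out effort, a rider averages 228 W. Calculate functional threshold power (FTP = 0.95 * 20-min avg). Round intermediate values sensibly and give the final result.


FTP = 0.95 * 228
= 216.6 W

216.6 W


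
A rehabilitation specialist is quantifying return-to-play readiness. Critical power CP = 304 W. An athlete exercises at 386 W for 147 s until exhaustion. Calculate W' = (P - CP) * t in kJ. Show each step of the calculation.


P - CP = 386 - 304 = 82 W
W' = 82 * 147 = 12054 J
= 12054 / 1000 = 12.054 kJ

12.054 kJ


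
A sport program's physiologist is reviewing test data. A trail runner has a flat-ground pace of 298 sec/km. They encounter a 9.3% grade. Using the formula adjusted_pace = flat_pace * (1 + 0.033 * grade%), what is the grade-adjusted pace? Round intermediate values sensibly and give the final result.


Grade factor = 1 + 0.033 * 9.3 = 1.3069
Adjusted = 298 * 1.3069 = 389.46 sec/km

389.46 s/km


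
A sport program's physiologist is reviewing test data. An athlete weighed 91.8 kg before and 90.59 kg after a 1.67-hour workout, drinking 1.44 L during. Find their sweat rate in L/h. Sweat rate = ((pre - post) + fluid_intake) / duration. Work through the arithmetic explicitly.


Body mass change = 1.21 kg
Total sweat loss = 1.21 + 1.44 = 2.65 L
Rate = 2.65 / 1.67 = 1.587 L/h

1.587 L/h


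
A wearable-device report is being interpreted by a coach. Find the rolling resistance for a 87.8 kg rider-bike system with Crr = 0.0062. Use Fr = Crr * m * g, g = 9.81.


m * g = 87.8 * 9.81 = 861.318 N
Fr = 0.0062 * 861.318 = 5.34 N

5.34 N


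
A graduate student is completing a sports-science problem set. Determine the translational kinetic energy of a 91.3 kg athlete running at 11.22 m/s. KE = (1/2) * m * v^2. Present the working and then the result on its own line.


KE = 0.5 * m * v^2
= 0.5 * 91.3 * 11.22^2
= 0.5 * 91.3 * 125.8884
= 5746.81 J

5746.81 J


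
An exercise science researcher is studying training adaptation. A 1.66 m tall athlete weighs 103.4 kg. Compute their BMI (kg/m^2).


height^2 = 2.7556 m^2
BMI = 103.4 / 2.7556 = 37.52 kg/m^2

37.52 kg/m^2


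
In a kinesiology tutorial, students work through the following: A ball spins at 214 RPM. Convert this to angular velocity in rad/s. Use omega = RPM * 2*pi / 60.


omega = 214 * 2 * pi / 60
= 214 * 6.28318531 / 60
= 1344.602 / 60
= 22.41 rad/s

22.41 rad/s


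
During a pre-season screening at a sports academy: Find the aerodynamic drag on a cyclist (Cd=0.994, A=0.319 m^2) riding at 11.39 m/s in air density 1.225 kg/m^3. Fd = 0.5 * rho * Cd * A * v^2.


Fd = 0.5 * 1.225 * 0.994 * 0.319 * 11.39^2
= 0.5 * 1.225 * 0.994 * 0.319 * 129.7321
= 25.196 N

25.196 N


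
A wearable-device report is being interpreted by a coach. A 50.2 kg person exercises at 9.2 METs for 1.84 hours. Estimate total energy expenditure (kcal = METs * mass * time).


Energy = METs * mass(kg) * time(h)
= 9.2 * 50.2 * 1.84
= 849.79 kcal

849.79 kcal


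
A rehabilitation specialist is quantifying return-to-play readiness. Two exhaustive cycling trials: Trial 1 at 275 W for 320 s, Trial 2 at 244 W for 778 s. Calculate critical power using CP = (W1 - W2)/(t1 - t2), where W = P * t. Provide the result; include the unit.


W1 = 275 * 320 = 88000 J
W2 = 244 * 778 = 189832 J
CP = (88000 - 189832) / (320 - 778)
= -101832 / -458
= 222.34 W

222.34 W


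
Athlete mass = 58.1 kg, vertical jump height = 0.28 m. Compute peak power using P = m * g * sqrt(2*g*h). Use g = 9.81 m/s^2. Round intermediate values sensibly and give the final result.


sqrt(2 * 9.81 * 0.28) = sqrt(5.4936) = 2.343843 m/s
P = 58.1 * 9.81 * 2.343843
= 1335.9 W

1335.9 W


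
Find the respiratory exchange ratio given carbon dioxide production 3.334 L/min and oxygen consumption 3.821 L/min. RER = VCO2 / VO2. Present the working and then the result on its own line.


VCO2 = 3.334 L/min
VO2 = 3.821 L/min
RER = 3.334 / 3.821 = 0.8725

0.8725


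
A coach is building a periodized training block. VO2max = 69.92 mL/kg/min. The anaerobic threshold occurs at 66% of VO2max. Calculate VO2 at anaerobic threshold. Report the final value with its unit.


AT fraction = 66 / 100 = 0.66
AT VO2 = 69.92 * 0.66
= 46.15 mL/kg/min

46.15 mL/kg/min


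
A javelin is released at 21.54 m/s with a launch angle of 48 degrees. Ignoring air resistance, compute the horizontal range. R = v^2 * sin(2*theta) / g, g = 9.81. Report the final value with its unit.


Launch speed squared = 463.9716
sin(2 * 48 deg) = 0.994522
Range = 463.9716 * 0.994522 / 9.81
= 47.037 m

47.037 m


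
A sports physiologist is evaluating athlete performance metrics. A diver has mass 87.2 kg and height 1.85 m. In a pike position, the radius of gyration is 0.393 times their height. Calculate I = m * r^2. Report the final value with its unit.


r = 0.393 * 1.85 = 0.72705 m
I = m * r^2 = 87.2 * 0.528602 = 46.094 kg*m^2

46.094 kg*m^2


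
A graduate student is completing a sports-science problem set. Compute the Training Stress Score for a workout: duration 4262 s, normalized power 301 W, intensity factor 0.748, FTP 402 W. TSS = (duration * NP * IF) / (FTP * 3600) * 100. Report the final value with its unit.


Product = 4262 * 301 * 0.748 = 959580.776
Base = 402 * 3600 = 1447200
TSS = 959580.776 / 1447200 * 100 = 66.31

66.31 TSS


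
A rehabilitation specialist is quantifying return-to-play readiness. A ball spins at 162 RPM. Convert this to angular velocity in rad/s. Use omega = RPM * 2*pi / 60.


omega = 162 * 2 * pi / 60
= 162 * 6.28318531 / 60
= 1017.876 / 60
= 16.965 rad/s

16.965 rad/s


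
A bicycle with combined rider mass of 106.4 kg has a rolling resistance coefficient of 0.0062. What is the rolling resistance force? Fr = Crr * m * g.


Fr = 0.0062 * 106.4 * 9.81
= 0.65968 * 9.81
= 6.471 N

6.471 N


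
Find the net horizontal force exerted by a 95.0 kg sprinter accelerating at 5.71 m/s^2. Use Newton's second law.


Newton's second law: F = m * a
F = 95.0 * 5.71 = 542.45 N

542.45 N


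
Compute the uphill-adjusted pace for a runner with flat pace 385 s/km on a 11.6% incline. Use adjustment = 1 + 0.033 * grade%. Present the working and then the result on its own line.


Adjustment factor = 1 + 0.033 * 11.6 = 1.3828
Grade-adjusted pace = 385 * 1.3828 = 532.38 s/km

532.38 s/km


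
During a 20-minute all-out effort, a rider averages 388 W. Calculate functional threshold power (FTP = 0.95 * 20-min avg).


FTP = 0.95 * 388
= 368.6 W

368.6 W


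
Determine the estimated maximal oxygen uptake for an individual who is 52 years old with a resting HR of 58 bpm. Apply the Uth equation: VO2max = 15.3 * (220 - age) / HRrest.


HRmax = 220 - 52 = 168
VO2max = 15.3 * (168 / 58)
= 15.3 * 2.8966
= 44.32 mL/kg/min

44.32 mL/kg/min


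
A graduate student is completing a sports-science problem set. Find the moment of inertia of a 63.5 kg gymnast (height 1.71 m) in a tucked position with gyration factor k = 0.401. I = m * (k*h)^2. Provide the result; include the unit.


Radius of gyration = 0.401 * 1.71 = 0.68571 m
I = 63.5 * 0.68571^2
= 63.5 * 0.470198
= 29.858 kg*m^2

29.858 kg*m^2


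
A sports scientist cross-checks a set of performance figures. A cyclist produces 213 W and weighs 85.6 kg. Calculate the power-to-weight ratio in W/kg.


P/W = power / mass
= 213 / 85.6
= 2.488 W/kg

2.488 W/kg


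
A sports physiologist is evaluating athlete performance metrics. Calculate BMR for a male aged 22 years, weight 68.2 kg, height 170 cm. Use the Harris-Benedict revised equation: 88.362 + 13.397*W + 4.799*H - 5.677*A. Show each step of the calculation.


Substituting values:
W term = 13.397 * 68.2 = 913.6754
H term = 4.799 * 170 = 815.83
A term = 5.677 * 22 = 124.894
BMR = 1692.97 kcal/day

1692.97 kcal/day


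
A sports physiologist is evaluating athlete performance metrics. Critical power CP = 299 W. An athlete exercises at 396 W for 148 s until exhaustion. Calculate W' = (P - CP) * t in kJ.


P - CP = 396 - 299 = 97 W
W' = 97 * 148 = 14356 J
= 14356 / 1000 = 14.356 kJ

14.356 kJ


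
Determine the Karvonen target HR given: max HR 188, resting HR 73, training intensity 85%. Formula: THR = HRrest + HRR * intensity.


HRR = HRmax - HRrest = 188 - 73 = 115
THR = 73 + 115 * 0.85
= 170.75 bpm

170.75 bpm


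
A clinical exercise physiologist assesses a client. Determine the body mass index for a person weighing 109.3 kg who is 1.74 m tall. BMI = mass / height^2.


BMI = mass / height^2
= 109.3 / 1.74^2
= 109.3 / 3.0276
= 36.1 kg/m^2

36.1 kg/m^2


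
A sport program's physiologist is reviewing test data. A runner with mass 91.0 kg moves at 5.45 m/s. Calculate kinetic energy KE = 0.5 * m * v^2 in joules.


v^2 = 5.45^2 = 29.7025
KE = 0.5 * 91.0 * 29.7025
= 1351.46 J

1351.46 J


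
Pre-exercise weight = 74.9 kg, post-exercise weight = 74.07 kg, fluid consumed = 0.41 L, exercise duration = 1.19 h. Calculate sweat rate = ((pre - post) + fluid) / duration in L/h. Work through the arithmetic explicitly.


Weight loss = 74.9 - 74.07 = 0.83 kg (approx L)
Total sweat = 0.83 + 0.41 = 1.24 L
Sweat rate = 1.24 / 1.19 = 1.042 L/h

1.042 L/h


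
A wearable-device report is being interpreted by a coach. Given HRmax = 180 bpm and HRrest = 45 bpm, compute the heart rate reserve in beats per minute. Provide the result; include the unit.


Heart rate reserve = maximum HR minus resting HR
HRR = 180 - 45 = 135 bpm

135 bpm


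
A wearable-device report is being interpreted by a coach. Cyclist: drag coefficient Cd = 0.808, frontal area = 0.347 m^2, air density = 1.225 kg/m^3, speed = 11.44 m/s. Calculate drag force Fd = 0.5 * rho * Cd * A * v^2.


v^2 = 11.44^2 = 130.8736
Fd = 0.5 * 1.225 * 0.808 * 0.347 * 130.8736
= 22.475 N

22.475 N


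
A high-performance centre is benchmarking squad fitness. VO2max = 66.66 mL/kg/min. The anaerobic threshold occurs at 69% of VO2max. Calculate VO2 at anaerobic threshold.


AT fraction = 69 / 100 = 0.69
AT VO2 = 66.66 * 0.69
= 46.0 mL/kg/min

46.0 mL/kg/min


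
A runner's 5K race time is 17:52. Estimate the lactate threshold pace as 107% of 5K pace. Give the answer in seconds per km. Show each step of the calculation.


Total race time = 17*60 + 52 = 1072 seconds
5K pace = 1072 / 5 = 214.4 sec/km
LT pace = 214.4 * 1.07 = 229.41 sec/km

229.41 s/km


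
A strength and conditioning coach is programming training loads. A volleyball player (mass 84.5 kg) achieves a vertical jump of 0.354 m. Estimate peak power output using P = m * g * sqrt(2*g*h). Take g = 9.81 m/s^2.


2 * g * h = 2 * 9.81 * 0.354 = 6.94548
sqrt(6.94548) = 2.635428 m/s
P = 84.5 * 9.81 * 2.635428 = 2184.62 W

2184.62 W


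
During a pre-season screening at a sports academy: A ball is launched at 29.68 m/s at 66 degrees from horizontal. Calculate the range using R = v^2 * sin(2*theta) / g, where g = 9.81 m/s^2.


sin(2 * 66) = sin(132) = 0.743145
v^2 = 29.68^2 = 880.9024
R = 880.9024 * 0.743145 / 9.81
= 66.732 m

66.732 m


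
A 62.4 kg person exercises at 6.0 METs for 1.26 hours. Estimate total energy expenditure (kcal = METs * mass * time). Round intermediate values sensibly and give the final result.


Energy = METs * mass(kg) * time(h)
= 6.0 * 62.4 * 1.26
= 471.74 kcal

471.74 kcal


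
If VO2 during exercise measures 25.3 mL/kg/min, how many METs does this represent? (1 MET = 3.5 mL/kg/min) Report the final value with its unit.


METs = VO2 / 3.5 = 25.3 / 3.5 = 7.23

7.23 METs


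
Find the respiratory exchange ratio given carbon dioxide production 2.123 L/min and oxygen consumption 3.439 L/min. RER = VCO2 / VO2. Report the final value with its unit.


VCO2 = 2.123 L/min
VO2 = 3.439 L/min
RER = 2.123 / 3.439 = 0.6173

0.6173


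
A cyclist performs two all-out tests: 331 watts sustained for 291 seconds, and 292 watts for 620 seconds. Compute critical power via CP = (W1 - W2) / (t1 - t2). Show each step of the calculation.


W1 = P1 * t1 = 331 * 291 = 96321 J
W2 = P2 * t2 = 292 * 620 = 181040 J
CP = (96321 - 181040) / (291 - 620)
= 257.5 W

257.5 W


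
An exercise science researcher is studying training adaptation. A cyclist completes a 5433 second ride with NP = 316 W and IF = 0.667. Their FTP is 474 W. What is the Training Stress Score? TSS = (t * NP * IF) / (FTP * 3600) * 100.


t * NP * IF = 5433 * 316 * 0.667 = 1145124.276
FTP * 3600 = 1706400
TSS = (1145124.276 / 1706400) * 100 = 67.11

67.11 TSS


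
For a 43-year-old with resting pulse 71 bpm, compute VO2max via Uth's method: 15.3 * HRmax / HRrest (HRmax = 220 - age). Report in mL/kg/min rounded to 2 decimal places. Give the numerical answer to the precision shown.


Step 1: HRmax = 220 - 43 = 177 bpm
Step 2: Ratio = 177 / 71 = 2.493
Step 3: VO2max = 15.3 * 2.493 = 38.14 mL/kg/min

38.14 mL/kg/min


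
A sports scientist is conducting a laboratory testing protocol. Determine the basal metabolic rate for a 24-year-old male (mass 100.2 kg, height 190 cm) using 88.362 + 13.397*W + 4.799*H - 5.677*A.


BMR = 88.362 + 13.397*100.2 + 4.799*190 - 5.677*24
= 2206.3 kcal/day

2206.3 kcal/day


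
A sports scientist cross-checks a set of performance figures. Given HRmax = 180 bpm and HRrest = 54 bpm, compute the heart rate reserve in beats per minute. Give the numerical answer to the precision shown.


Heart rate reserve = maximum HR minus resting HR
HRR = 180 - 54 = 126 bpm

126 bpm


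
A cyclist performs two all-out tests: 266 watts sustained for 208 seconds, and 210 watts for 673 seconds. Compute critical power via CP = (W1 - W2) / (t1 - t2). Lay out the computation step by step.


W1 = P1 * t1 = 266 * 208 = 55328 J
W2 = P2 * t2 = 210 * 673 = 141330 J
CP = (55328 - 141330) / (208 - 673)
= 184.95 W

184.95 W


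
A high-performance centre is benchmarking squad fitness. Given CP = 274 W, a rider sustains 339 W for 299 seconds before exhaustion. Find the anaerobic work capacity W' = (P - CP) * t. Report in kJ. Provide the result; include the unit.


Excess power = 339 - 274 = 65 W
Work above CP = 65 * 299 = 19435 J
W' = 19.435 kJ

19.435 kJ


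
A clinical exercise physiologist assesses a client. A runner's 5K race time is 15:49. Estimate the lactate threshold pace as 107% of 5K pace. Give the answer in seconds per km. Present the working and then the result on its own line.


Total race time = 15*60 + 49 = 949 seconds
5K pace = 949 / 5 = 189.8 sec/km
LT pace = 189.8 * 1.07 = 203.09 sec/km

203.09 s/km


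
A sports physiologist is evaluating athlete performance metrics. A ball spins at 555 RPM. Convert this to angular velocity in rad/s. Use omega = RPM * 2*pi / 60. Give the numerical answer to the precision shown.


omega = 555 * 2 * pi / 60
= 555 * 6.28318531 / 60
= 3487.168 / 60
= 58.119 rad/s

58.119 rad/s


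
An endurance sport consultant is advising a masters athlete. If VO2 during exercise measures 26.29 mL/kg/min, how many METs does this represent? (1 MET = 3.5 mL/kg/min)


METs = VO2 / 3.5 = 26.29 / 3.5 = 7.51

7.51 METs


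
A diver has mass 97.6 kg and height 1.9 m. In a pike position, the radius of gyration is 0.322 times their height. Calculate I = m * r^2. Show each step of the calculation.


r = 0.322 * 1.9 = 0.6118 m
I = m * r^2 = 97.6 * 0.374299 = 36.532 kg*m^2

36.532 kg*m^2


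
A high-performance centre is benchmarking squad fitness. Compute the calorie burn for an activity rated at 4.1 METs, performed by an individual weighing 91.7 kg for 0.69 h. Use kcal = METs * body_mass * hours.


Product of METs and mass = 4.1 * 91.7 = 375.97
Total kcal = 375.97 * 0.69 = 259.42 kcal

259.42 kcal


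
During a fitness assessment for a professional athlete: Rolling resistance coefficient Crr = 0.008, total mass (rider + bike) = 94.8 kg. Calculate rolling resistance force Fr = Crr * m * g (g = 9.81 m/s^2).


Fr = Crr * m * g
= 0.008 * 94.8 * 9.81
= 7.44 N

7.44 N


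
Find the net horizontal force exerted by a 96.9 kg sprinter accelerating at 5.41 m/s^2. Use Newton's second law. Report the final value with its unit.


Newton's second law: F = m * a
F = 96.9 * 5.41 = 524.23 N

524.23 N


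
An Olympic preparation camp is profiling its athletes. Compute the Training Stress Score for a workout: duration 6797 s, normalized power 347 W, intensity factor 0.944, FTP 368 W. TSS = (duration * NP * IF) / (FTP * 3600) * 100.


Product = 6797 * 347 * 0.944 = 2226479.696
Base = 368 * 3600 = 1324800
TSS = 2226479.696 / 1324800 * 100 = 168.06

168.06 TSS


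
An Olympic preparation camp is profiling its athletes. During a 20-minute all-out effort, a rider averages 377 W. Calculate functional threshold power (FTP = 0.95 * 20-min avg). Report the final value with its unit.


FTP = 0.95 * 377
= 358.15 W

358.15 W


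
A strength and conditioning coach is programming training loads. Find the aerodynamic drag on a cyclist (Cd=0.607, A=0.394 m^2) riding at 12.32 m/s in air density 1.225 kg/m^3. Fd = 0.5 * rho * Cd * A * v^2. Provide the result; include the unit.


Fd = 0.5 * 1.225 * 0.607 * 0.394 * 12.32^2
= 0.5 * 1.225 * 0.607 * 0.394 * 151.7824
= 22.234 N

22.234 N


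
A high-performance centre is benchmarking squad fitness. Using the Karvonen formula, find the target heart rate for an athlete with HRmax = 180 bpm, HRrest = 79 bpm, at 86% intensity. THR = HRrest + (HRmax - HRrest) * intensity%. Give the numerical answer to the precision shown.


HRR = 180 - 79 = 101
THR = 79 + 101 * 0.86
= 79 + 86.86
= 165.86 bpm

165.86 bpm


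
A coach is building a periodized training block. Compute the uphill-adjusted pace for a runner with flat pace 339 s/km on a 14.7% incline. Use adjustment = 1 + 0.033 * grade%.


Adjustment factor = 1 + 0.033 * 14.7 = 1.4851
Grade-adjusted pace = 339 * 1.4851 = 503.45 s/km

503.45 s/km


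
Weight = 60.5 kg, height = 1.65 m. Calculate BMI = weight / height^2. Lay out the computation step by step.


height^2 = 1.65^2 = 2.7225
BMI = 60.5 / 2.7225 = 22.22 kg/m^2

22.22 kg/m^2


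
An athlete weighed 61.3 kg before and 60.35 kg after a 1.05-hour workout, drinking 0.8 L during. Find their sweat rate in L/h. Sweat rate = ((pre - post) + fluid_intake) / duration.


Body mass change = 0.95 kg
Total sweat loss = 0.95 + 0.8 = 1.75 L
Rate = 1.75 / 1.05 = 1.667 L/h

1.667 L/h


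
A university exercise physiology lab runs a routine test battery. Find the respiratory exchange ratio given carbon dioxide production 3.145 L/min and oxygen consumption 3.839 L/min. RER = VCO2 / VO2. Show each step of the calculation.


VCO2 = 3.145 L/min
VO2 = 3.839 L/min
RER = 3.145 / 3.839 = 0.8192

0.8192


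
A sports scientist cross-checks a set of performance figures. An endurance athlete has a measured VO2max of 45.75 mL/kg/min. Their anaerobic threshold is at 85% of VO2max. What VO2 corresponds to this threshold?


Anaerobic threshold VO2 = VO2max * 85%
= 45.75 * 0.85
= 38.89 mL/kg/min

38.89 mL/kg/min


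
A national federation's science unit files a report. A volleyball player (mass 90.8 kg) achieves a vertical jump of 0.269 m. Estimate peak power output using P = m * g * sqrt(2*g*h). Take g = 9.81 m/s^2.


2 * g * h = 2 * 9.81 * 0.269 = 5.27778
sqrt(5.27778) = 2.297342 m/s
P = 90.8 * 9.81 * 2.297342 = 2046.35 W

2046.35 W


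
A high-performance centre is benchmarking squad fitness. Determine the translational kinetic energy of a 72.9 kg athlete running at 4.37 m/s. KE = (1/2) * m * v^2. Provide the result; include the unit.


KE = 0.5 * m * v^2
= 0.5 * 72.9 * 4.37^2
= 0.5 * 72.9 * 19.0969
= 696.08 J

696.08 J


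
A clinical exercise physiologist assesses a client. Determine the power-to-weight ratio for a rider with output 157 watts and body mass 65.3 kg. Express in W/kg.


P/W = 157 / 65.3 = 2.404 W/kg

2.404 W/kg


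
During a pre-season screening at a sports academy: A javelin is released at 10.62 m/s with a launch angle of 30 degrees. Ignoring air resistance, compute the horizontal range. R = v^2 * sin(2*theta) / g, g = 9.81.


Launch speed squared = 112.7844
sin(2 * 30 deg) = 0.866025
Range = 112.7844 * 0.866025 / 9.81
= 9.957 m

9.957 m


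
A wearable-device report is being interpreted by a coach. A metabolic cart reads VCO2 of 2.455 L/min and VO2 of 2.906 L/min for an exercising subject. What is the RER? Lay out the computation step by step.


RER = VCO2 / VO2 = 2.455 / 2.906 = 0.8448

0.8448


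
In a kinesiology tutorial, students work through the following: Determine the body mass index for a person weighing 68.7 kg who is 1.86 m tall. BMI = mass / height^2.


BMI = mass / height^2
= 68.7 / 1.86^2
= 68.7 / 3.4596
= 19.86 kg/m^2

19.86 kg/m^2


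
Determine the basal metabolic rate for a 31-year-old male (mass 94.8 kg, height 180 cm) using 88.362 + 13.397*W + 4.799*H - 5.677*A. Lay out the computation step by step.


BMR = 88.362 + 13.397*94.8 + 4.799*180 - 5.677*31
= 2046.23 kcal/day

2046.23 kcal/day


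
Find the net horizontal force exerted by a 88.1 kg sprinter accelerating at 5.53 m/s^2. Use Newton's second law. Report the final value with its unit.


Newton's second law: F = m * a
F = 88.1 * 5.53 = 487.19 N

487.19 N


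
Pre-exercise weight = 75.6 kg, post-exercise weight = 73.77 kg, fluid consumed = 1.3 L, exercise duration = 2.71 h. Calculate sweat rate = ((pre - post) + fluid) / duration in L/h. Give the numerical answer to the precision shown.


Weight loss = 75.6 - 73.77 = 1.83 kg (approx L)
Total sweat = 1.83 + 1.3 = 3.13 L
Sweat rate = 3.13 / 2.71 = 1.155 L/h

1.155 L/h


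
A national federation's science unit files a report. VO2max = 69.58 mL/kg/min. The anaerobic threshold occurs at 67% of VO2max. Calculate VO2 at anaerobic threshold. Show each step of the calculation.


AT fraction = 67 / 100 = 0.67
AT VO2 = 69.58 * 0.67
= 46.62 mL/kg/min

46.62 mL/kg/min


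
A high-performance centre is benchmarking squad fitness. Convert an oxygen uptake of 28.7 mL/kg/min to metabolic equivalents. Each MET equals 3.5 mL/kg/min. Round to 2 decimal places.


One MET = 3.5 mL/kg/min
Number of METs = 28.7 / 3.5
= 8.2 METs

8.2 METs


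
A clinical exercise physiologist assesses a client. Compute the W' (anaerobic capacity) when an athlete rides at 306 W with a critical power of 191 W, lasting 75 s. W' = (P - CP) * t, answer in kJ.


Above-CP power = 115 W
Duration = 75 s
W' = 115 * 75 = 8625 J
Convert: 8625 / 1000 = 8.625 kJ

8.625 kJ


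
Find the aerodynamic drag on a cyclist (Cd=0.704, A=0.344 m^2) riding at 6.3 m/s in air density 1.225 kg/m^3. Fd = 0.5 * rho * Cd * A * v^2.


Fd = 0.5 * 1.225 * 0.704 * 0.344 * 6.3^2
= 0.5 * 1.225 * 0.704 * 0.344 * 39.69
= 5.887 N

5.887 N


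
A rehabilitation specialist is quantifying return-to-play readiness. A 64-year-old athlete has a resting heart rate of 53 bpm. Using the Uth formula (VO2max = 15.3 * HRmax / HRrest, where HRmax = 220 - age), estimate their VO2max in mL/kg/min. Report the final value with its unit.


HRmax = 220 - 64 = 156 bpm
Ratio = HRmax / HRrest = 156 / 53 = 2.9434
VO2max = 15.3 * 2.9434 = 45.03 mL/kg/min

45.03 mL/kg/min


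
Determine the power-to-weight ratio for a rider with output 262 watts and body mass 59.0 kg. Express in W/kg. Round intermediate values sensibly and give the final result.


P/W = 262 / 59.0 = 4.441 W/kg

4.441 W/kg


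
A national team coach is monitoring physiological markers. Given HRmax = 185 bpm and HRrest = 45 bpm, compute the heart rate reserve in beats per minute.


Heart rate reserve = maximum HR minus resting HR
HRR = 185 - 45 = 140 bpm

140 bpm


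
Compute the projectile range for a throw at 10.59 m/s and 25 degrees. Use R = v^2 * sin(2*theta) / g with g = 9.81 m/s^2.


Two times the angle = 50 degrees
sin(50) = 0.766044
R = 112.1481 * 0.766044 / 9.81 = 8.757 m

8.757 m


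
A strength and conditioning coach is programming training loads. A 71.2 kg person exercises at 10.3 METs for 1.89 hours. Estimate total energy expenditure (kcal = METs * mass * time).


Energy = METs * mass(kg) * time(h)
= 10.3 * 71.2 * 1.89
= 1386.05 kcal

1386.05 kcal


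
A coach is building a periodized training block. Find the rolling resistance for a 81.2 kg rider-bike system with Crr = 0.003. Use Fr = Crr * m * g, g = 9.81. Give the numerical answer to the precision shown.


m * g = 81.2 * 9.81 = 796.572 N
Fr = 0.003 * 796.572 = 2.39 N

2.39 N


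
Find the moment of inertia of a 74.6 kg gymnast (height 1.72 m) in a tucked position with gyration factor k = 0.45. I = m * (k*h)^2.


Radius of gyration = 0.45 * 1.72 = 0.774 m
I = 74.6 * 0.774^2
= 74.6 * 0.599076
= 44.691 kg*m^2

44.691 kg*m^2


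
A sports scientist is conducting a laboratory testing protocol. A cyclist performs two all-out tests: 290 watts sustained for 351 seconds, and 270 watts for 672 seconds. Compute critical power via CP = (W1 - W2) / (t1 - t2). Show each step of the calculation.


W1 = P1 * t1 = 290 * 351 = 101790 J
W2 = P2 * t2 = 270 * 672 = 181440 J
CP = (101790 - 181440) / (351 - 672)
= 248.13 W

248.13 W


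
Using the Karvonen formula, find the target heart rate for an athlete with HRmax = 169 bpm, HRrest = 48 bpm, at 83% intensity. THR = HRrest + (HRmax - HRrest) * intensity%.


HRR = 169 - 48 = 121
THR = 48 + 121 * 0.83
= 48 + 100.43
= 148.43 bpm

148.43 bpm


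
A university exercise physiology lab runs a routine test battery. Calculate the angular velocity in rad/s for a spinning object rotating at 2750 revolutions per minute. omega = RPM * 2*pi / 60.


omega = RPM * 2*pi / 60
= 2750 * 6.28318531 / 60
= 287.979 rad/s

287.979 rad/s


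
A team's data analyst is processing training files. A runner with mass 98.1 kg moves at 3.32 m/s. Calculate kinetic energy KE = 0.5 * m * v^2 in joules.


v^2 = 3.32^2 = 11.0224
KE = 0.5 * 98.1 * 11.0224
= 540.65 J

540.65 J


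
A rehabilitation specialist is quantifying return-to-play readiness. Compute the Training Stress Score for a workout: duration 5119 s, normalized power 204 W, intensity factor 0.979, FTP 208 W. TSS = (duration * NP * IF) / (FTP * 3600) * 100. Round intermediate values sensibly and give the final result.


Product = 5119 * 204 * 0.979 = 1022346.204
Base = 208 * 3600 = 748800
TSS = 1022346.204 / 748800 * 100 = 136.53

136.53 TSS


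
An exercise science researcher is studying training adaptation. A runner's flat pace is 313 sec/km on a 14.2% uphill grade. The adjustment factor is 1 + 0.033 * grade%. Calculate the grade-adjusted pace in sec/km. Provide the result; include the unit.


Factor = 1 + 0.033 * 14.2 = 1.4686
Adjusted pace = 313 * 1.4686
= 459.67 sec/km

459.67 s/km


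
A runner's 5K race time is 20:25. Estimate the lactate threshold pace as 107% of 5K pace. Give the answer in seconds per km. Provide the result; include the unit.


Total race time = 20*60 + 25 = 1225 seconds
5K pace = 1225 / 5 = 245.0 sec/km
LT pace = 245.0 * 1.07 = 262.15 sec/km

262.15 s/km


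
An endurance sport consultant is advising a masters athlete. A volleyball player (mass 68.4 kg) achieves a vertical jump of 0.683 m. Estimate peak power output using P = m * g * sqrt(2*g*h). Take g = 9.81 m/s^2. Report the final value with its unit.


2 * g * h = 2 * 9.81 * 0.683 = 13.40046
sqrt(13.40046) = 3.660664 m/s
P = 68.4 * 9.81 * 3.660664 = 2456.32 W

2456.32 W


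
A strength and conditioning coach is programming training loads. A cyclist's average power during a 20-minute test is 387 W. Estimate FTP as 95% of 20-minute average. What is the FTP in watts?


FTP = 20-min power * 0.95
= 387 * 0.95
= 367.65 W

367.65 W


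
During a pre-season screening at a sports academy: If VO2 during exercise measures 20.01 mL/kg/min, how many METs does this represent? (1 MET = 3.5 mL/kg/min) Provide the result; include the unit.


METs = VO2 / 3.5 = 20.01 / 3.5 = 5.72

5.72 METs


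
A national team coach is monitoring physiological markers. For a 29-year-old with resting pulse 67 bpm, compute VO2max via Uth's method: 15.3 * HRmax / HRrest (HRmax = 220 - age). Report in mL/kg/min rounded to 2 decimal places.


Step 1: HRmax = 220 - 29 = 191 bpm
Step 2: Ratio = 191 / 67 = 2.8507
Step 3: VO2max = 15.3 * 2.8507 = 43.62 mL/kg/min

43.62 mL/kg/min


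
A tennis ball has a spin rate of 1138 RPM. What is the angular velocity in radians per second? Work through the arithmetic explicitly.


Convert RPM to rad/s: multiply by 2*pi and divide by 60
omega = 1138 * 2 * pi / 60
= 119.171 rad/s

119.171 rad/s


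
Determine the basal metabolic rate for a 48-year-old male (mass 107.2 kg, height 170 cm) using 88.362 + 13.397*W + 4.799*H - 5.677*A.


BMR = 88.362 + 13.397*107.2 + 4.799*170 - 5.677*48
= 2067.85 kcal/day

2067.85 kcal/day


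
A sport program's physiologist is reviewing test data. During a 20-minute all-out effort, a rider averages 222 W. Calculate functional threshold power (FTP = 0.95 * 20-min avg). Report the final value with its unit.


FTP = 0.95 * 222
= 210.9 W

210.9 W


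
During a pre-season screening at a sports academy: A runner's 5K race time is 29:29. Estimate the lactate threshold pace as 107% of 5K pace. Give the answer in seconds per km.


Total race time = 29*60 + 29 = 1769 seconds
5K pace = 1769 / 5 = 353.8 sec/km
LT pace = 353.8 * 1.07 = 378.57 sec/km

378.57 s/km


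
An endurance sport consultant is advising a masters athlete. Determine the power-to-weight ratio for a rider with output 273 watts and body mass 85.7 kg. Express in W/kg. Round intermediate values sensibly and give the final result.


P/W = 273 / 85.7 = 3.186 W/kg

3.186 W/kg


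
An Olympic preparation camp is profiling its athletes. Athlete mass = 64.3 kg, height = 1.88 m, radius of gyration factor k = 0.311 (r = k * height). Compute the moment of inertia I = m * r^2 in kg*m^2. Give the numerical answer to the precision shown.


r = k * height = 0.311 * 1.88 = 0.58468 m
r^2 = 0.58468^2 = 0.341851
I = 64.3 * 0.341851 = 21.981 kg*m^2

21.981 kg*m^2


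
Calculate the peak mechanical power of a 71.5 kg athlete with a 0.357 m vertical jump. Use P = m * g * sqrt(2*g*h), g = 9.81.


First, sqrt(2gh) = sqrt(2 * 9.81 * 0.357)
= sqrt(7.00434) = 2.646571 m/s
Power = 71.5 * 9.81 * 2.646571 = 1856.34 W

1856.34 W


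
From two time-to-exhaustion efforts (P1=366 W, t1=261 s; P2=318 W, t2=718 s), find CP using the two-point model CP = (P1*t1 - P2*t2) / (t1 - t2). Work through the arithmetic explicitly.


Work in trial 1 = 95526 J
Work in trial 2 = 228324 J
Delta work = -132798 J
Delta time = -457 s
CP = -132798 / -457 = 290.59 W

290.59 W


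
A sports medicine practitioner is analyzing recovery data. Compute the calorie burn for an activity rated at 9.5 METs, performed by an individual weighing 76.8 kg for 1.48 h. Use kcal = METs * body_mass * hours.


Product of METs and mass = 9.5 * 76.8 = 729.6
Total kcal = 729.6 * 1.48 = 1079.81 kcal

1079.81 kcal


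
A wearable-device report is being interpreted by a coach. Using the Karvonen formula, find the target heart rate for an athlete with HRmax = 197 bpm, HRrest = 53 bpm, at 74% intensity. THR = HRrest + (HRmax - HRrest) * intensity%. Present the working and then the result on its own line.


HRR = 197 - 53 = 144
THR = 53 + 144 * 0.74
= 53 + 106.56
= 159.56 bpm

159.56 bpm


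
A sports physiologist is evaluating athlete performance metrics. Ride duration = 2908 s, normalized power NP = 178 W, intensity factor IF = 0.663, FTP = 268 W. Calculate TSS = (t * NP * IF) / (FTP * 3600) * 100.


Numerator = 2908 * 178 * 0.663 = 343184.712
Denominator = 268 * 3600 = 964800
TSS = 343184.712 / 964800 * 100
= 35.57

35.57 TSS


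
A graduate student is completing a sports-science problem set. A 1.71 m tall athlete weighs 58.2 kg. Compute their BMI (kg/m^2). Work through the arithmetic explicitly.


height^2 = 2.9241 m^2
BMI = 58.2 / 2.9241 = 19.9 kg/m^2

19.9 kg/m^2


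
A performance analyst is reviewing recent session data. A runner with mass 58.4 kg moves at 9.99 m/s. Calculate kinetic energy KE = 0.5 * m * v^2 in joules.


v^2 = 9.99^2 = 99.8001
KE = 0.5 * 58.4 * 99.8001
= 2914.16 J

2914.16 J


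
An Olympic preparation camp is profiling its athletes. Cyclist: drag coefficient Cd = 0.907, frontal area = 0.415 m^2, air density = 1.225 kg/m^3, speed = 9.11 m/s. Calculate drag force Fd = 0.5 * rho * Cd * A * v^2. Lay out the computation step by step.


v^2 = 9.11^2 = 82.9921
Fd = 0.5 * 1.225 * 0.907 * 0.415 * 82.9921
= 19.134 N

19.134 N


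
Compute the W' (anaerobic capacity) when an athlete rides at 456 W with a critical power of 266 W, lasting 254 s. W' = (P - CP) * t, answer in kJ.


Above-CP power = 190 W
Duration = 254 s
W' = 190 * 254 = 48260 J
Convert: 48260 / 1000 = 48.26 kJ

48.26 kJ


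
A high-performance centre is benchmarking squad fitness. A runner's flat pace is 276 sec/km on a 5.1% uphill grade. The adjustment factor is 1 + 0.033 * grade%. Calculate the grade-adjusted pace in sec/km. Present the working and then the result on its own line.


Factor = 1 + 0.033 * 5.1 = 1.1683
Adjusted pace = 276 * 1.1683
= 322.45 sec/km

322.45 s/km


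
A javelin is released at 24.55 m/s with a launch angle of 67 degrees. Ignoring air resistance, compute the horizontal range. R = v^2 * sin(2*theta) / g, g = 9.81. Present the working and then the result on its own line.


Launch speed squared = 602.7025
sin(2 * 67 deg) = 0.71934
Range = 602.7025 * 0.71934 / 9.81
= 44.194 m

44.194 m


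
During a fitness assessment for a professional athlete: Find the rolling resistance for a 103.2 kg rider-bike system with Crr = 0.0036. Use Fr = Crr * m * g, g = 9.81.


m * g = 103.2 * 9.81 = 1012.392 N
Fr = 0.0036 * 1012.392 = 3.645 N

3.645 N


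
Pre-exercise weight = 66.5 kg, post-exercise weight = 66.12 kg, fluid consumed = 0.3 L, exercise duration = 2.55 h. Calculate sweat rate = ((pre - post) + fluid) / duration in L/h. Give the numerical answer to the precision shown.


Weight loss = 66.5 - 66.12 = 0.38 kg (approx L)
Total sweat = 0.38 + 0.3 = 0.68 L
Sweat rate = 0.68 / 2.55 = 0.267 L/h

0.267 L/h


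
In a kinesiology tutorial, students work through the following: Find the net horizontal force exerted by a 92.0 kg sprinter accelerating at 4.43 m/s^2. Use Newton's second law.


Newton's second law: F = m * a
F = 92.0 * 4.43 = 407.56 N

407.56 N


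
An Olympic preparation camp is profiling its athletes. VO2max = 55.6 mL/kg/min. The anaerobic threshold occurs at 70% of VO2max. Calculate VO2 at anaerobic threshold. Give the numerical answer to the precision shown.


AT fraction = 70 / 100 = 0.7
AT VO2 = 55.6 * 0.7
= 38.92 mL/kg/min

38.92 mL/kg/min


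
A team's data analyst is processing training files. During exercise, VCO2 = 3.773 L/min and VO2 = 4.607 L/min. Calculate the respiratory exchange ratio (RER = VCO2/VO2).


RER = VCO2 / VO2
= 3.773 / 4.607
= 0.819

0.819


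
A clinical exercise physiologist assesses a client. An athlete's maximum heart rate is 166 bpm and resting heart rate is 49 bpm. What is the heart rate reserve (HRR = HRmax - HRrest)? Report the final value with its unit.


HRR = HRmax - HRrest
= 166 - 49
= 117 bpm

117 bpm


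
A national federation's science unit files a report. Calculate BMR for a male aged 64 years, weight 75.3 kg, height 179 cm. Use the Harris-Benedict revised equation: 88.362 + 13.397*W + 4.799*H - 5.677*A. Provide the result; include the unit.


Substituting values:
W term = 13.397 * 75.3 = 1008.7941
H term = 4.799 * 179 = 859.021
A term = 5.677 * 64 = 363.328
BMR = 1592.85 kcal/day

1592.85 kcal/day


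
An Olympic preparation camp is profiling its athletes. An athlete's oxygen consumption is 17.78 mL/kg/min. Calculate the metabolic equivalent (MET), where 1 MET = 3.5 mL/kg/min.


MET = VO2 / 3.5
= 17.78 / 3.5
= 5.08 METs

5.08 METs


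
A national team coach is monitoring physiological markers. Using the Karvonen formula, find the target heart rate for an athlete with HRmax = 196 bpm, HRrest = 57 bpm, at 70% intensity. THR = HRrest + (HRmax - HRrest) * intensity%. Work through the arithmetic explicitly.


HRR = 196 - 57 = 139
THR = 57 + 139 * 0.7
= 57 + 97.3
= 154.3 bpm

154.3 bpm


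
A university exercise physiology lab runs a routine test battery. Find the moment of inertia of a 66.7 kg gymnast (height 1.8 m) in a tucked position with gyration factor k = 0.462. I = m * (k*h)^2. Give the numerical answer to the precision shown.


Radius of gyration = 0.462 * 1.8 = 0.8316 m
I = 66.7 * 0.8316^2
= 66.7 * 0.691559
= 46.127 kg*m^2

46.127 kg*m^2


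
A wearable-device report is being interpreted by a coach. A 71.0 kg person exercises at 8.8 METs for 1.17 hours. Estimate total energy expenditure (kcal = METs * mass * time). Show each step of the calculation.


Energy = METs * mass(kg) * time(h)
= 8.8 * 71.0 * 1.17
= 731.02 kcal

731.02 kcal


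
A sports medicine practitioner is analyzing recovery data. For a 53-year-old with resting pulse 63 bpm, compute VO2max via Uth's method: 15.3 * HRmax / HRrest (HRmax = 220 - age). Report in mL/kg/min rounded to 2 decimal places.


Step 1: HRmax = 220 - 53 = 167 bpm
Step 2: Ratio = 167 / 63 = 2.6508
Step 3: VO2max = 15.3 * 2.6508 = 40.56 mL/kg/min

40.56 mL/kg/min


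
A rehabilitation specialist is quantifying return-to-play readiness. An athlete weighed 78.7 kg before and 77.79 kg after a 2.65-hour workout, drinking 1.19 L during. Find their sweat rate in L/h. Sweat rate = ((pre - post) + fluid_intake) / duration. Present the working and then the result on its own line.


Body mass change = 0.91 kg
Total sweat loss = 0.91 + 1.19 = 2.1 L
Rate = 2.1 / 2.65 = 0.792 L/h

0.792 L/h


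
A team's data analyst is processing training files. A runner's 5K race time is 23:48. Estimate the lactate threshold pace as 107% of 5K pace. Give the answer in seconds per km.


Total race time = 23*60 + 48 = 1428 seconds
5K pace = 1428 / 5 = 285.6 sec/km
LT pace = 285.6 * 1.07 = 305.59 sec/km

305.59 s/km
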